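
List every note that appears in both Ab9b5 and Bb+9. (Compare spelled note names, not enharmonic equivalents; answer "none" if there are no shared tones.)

Ab9b5 = Ab, C, Ebb, Gb, Bb.
Bb+9 = Bb, D, F#, Ab, C.
Shared: Ab, C, Bb.

Ab, C, Bb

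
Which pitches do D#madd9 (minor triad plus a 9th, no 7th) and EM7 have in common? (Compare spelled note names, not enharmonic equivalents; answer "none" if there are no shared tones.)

D♯

D#madd9 = D♯, F♯, A♯, E♯.
EM7 = E, G♯, B, D♯.
Shared: D♯.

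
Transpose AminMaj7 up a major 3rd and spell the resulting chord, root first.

C# E G# B#

A up a major 3rd → C#. New chord: C# minor-major seventh.
C# — root
E — minor 3rd
G# — perfect 5th
B# — major 7th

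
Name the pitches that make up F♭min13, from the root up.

Fb  Abb  Cb  Ebb  Gb  Bbb  Db

F♭min13 is a minor thirteenth built on Fb.
Fb — root
Abb — minor 3rd
Cb — perfect 5th
Ebb — minor 7th
Gb — major 9th
Bbb — perfect 11th
Db — major 13th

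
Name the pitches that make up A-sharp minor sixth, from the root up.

A-sharp, C-sharp, E-sharp, F-double-sharp

A-sharp minor sixth: minor sixth on A-sharp.
- root: A-sharp
- minor 3rd: C-sharp
- perfect 5th: E-sharp
- major 6th: F-double-sharp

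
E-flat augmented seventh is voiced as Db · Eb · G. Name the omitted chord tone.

B

The full E-flat augmented seventh chord is Eb, G, B, Db.
Comparing with the voicing, the augmented 5th (5th) — B — is absent.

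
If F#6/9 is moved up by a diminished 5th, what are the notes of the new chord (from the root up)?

A diminished 5th up from F♯ is C, so the new chord is C six-nine.
- root: C
- major 3rd: E
- perfect 5th: G
- major 6th: A
- major 9th: D

C – E – G – A – D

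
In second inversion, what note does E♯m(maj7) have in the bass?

B#

E♯m(maj7) in root position is E#–G#–B#–D##.
Second inversion places the fifth in the bass, which is B#.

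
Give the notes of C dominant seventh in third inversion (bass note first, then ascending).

B-flat  C  E  G

C dominant seventh = C–E–G–B-flat; third inversion → seventh (B-flat) lowest.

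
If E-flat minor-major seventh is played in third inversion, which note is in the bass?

E-flat minor-major seventh in root position is E♭–G♭–B♭–D.
Third inversion places the seventh in the bass, which is D.

D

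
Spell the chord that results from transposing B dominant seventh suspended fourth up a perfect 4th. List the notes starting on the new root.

E – A – B – D

Transposed root: B → E (perfect 4th up). So we spell E dominant seventh suspended fourth:
root → E
4th (perfect 4th) → A
5th (perfect 5th) → B
7th (minor 7th) → D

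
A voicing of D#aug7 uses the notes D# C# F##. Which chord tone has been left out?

A##

The full D#aug7 chord is D#, F##, A##, C#.
Comparing with the voicing, the augmented 5th (5th) — A## — is absent.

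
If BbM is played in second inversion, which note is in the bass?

F

BbM = B♭–D–F. Second inversion → fifth in the bass = F.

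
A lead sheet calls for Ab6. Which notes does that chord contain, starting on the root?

Ab, C, Eb, F

Ab6 is a major sixth built on Ab.
Root: Ab
Major 3rd (3rd): C
Perfect 5th (5th): Eb
Major 6th (6th): F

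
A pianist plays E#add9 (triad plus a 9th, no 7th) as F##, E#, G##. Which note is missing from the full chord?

B#

The full E#add9 chord is E#, G##, B#, F##.
Comparing with the voicing, the perfect 5th (5th) — B# — is absent.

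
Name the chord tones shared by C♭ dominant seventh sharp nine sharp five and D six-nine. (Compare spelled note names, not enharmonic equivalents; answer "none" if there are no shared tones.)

D

C♭ dominant seventh sharp nine sharp five = C-flat, E-flat, G, B-double-flat, D.
D six-nine = D, F-sharp, A, B, E.
Shared: D.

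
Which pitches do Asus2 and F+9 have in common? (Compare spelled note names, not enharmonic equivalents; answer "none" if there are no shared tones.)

A

Asus2 = A, B, E.
F+9 = F, A, C♯, E♭, G.
Shared: A.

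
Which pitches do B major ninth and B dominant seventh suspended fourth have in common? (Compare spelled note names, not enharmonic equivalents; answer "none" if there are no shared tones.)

B, F-sharp

B major ninth: B D-sharp F-sharp A-sharp C-sharp
B dominant seventh suspended fourth: B E F-sharp A
Common to both → B, F-sharp.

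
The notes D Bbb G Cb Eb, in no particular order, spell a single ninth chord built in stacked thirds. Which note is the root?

Arranged so that each adjacent pair is a third by letter name: Cb – Eb – G – Bbb – D.
The bottom of that stack, Cb, is the root (this is Cb dominant seventh sharp nine sharp five).

Cb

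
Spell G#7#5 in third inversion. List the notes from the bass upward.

F# G# B# D##

G#7#5 = G#–B#–D##–F#; third inversion → seventh (F#) lowest.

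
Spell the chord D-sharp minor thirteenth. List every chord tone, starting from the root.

D-sharp minor thirteenth: minor thirteenth on D#.
D# — root
F# — minor 3rd
A# — perfect 5th
C# — minor 7th
E# — major 9th
G# — perfect 11th
B# — major 13th

D# – F# – A# – C# – E# – G# – B#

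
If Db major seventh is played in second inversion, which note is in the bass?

Ab

Db major seventh in root position is Db–F–Ab–C.
Second inversion places the fifth in the bass, which is Ab.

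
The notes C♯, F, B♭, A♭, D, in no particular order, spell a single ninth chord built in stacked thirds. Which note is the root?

B♭

Stacking in thirds gives B♭ – D – F – A♭ – C♯, so B♭ is the root — B♭ dominant seventh sharp nine.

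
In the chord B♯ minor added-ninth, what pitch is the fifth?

F-double-sharp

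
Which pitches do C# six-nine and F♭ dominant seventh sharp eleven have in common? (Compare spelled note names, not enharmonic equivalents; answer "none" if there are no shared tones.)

C# six-nine = C#, E#, G#, A#, D#.
F♭ dominant seventh sharp eleven = Fb, Ab, Cb, Ebb, Bb.
Shared: none.

none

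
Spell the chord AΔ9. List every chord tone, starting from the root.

Root A, quality major ninth:
A — root
C# — major 3rd
E — perfect 5th
G# — major 7th
B — major 9th

A – C# – E – G# – B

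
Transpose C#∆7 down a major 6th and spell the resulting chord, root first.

C# down a major 6th → E. New chord: E major seventh.
Root: E
Major 3rd (3rd): G#
Perfect 5th (5th): B
Major 7th (7th): D#

E, G#, B, D#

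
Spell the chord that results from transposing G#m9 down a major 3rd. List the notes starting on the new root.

G# down a major 3rd → E. New chord: E minor ninth.
- root: E
- minor 3rd: G
- perfect 5th: B
- minor 7th: D
- major 9th: F#

E  G  B  D  F#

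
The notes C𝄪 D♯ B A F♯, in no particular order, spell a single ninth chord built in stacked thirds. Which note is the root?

B

Arranged so that each adjacent pair is a third by letter name: B – D♯ – F♯ – A – C𝄪.
The bottom of that stack, B, is the root (this is B dominant seventh sharp nine).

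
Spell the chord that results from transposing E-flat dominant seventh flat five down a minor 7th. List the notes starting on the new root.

A minor 7th down from Eb is F, so the new chord is F dominant seventh flat five.
- root: F
- major 3rd: A
- diminished 5th: Cb
- minor 7th: Eb

F, A, Cb, Eb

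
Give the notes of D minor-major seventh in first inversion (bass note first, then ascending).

In root position, D minor-major seventh is D–F–A–C#.
First inversion puts the third (F) in the bass.

F – A – C# – D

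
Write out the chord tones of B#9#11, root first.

B# D## F## A# C## E##

B#9#11 is a dominant ninth sharp eleven built on B#.
B# — root
D## — major 3rd
F## — perfect 5th
A# — minor 7th
C## — major 9th
E## — augmented 11th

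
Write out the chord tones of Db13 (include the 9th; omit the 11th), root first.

Db – F – Ab – Cb – Eb – Bb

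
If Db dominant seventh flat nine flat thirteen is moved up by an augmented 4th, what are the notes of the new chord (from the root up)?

G  B  D  F  Ab  Eb

An augmented 4th up from Db is G, so the new chord is G dominant seventh flat nine flat thirteen.
Root: G
Major 3rd (3rd): B
Perfect 5th (5th): D
Minor 7th (7th): F
Minor 9th (9th): Ab
Minor 13th (13th): Eb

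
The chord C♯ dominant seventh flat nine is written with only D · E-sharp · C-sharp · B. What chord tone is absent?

The full C♯ dominant seventh flat nine chord is C-sharp, E-sharp, G-sharp, B, D.
Comparing with the voicing, the perfect 5th (5th) — G-sharp — is absent.

G-sharp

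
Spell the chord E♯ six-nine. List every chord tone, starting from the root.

E-sharp, G-double-sharp, B-sharp, C-double-sharp, F-double-sharp

Root E-sharp, quality six-nine:
- root: E-sharp
- major 3rd: G-double-sharp
- perfect 5th: B-sharp
- major 6th: C-double-sharp
- major 9th: F-double-sharp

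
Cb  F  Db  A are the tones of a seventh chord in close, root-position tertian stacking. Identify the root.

Arranged so that each adjacent pair is a third by letter name: Db – F – A – Cb.
The bottom of that stack, Db, is the root (this is Db augmented seventh).

Db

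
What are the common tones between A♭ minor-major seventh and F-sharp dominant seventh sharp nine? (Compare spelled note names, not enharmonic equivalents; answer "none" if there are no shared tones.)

none

A♭ minor-major seventh = A-flat, C-flat, E-flat, G.
F-sharp dominant seventh sharp nine = F-sharp, A-sharp, C-sharp, E, G-double-sharp.
Shared: none.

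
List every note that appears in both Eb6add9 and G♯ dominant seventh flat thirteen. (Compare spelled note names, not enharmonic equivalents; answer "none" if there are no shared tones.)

Eb6add9: Eb G Bb C F
G♯ dominant seventh flat thirteen: G# B# D# F# E
Common to both → none.

none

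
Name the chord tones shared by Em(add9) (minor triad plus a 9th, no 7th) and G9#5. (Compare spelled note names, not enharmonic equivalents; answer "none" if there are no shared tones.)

G B

Em(add9) = E, G, B, F#.
G9#5 = G, B, D#, F, A.
Shared: G, B.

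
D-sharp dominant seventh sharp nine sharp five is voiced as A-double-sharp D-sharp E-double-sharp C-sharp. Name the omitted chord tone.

D-sharp dominant seventh sharp nine sharp five = D-sharp, F-double-sharp, A-double-sharp, C-sharp, E-double-sharp. The voicing lacks the 3rd (major 3rd), F-double-sharp.

F-double-sharp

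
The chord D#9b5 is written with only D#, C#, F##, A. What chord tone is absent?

The full D#9b5 chord is D#, F##, A, C#, E#.
Comparing with the voicing, the major 9th (9th) — E# — is absent.

E#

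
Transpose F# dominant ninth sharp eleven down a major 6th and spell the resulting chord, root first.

Transposed root: F# → A (major 6th down). So we spell A dominant ninth sharp eleven:
- root: A
- major 3rd: C#
- perfect 5th: E
- minor 7th: G
- major 9th: B
- augmented 11th: D#

A, C#, E, G, B, D#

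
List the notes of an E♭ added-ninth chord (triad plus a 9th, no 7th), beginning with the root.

E-flat  G  B-flat  F

E♭ added-ninth: added-ninth on E-flat.
- root: E-flat
- major 3rd: G
- perfect 5th: B-flat
- major 9th: F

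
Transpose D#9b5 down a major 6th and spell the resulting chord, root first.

F#, A#, C, E, G#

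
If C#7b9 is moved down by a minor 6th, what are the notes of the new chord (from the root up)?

E# – G## – B# – D# – F#

C# down a minor 6th → E#. New chord: E# dominant seventh flat nine.
Root: E#
Major 3rd (3rd): G##
Perfect 5th (5th): B#
Minor 7th (7th): D#
Minor 9th (9th): F#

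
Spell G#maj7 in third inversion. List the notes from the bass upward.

F##, G#, B#, D#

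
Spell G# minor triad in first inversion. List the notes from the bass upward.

In root position, G# minor triad is G♯–B–D♯.
First inversion puts the third (B) in the bass.

B  D♯  G♯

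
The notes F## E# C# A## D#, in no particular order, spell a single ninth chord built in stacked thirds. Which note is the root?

D#

Stacking in thirds gives D# – F## – A## – C# – E#, so D# is the root — D# dominant ninth sharp five.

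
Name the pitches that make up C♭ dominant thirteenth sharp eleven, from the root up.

Root C-flat, quality dominant thirteenth sharp eleven:
Root: C-flat
Major 3rd (3rd): E-flat
Perfect 5th (5th): G-flat
Minor 7th (7th): B-double-flat
Major 9th (9th): D-flat
Augmented 11th (11th): F
Major 13th (13th): A-flat

C-flat – E-flat – G-flat – B-double-flat – D-flat – F – A-flat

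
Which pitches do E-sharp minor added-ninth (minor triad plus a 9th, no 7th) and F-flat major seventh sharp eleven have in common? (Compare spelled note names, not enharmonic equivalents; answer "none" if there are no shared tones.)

E-sharp minor added-ninth: E-sharp G-sharp B-sharp F-double-sharp
F-flat major seventh sharp eleven: F-flat A-flat C-flat E-flat B-flat
Common to both → none.

none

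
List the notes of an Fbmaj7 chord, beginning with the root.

F♭, A♭, C♭, E♭

Fbmaj7 is a major seventh built on F♭.
- root: F♭
- major 3rd: A♭
- perfect 5th: C♭
- major 7th: E♭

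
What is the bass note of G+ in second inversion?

G+ in root position is G–B–D♯.
Second inversion places the fifth in the bass, which is D♯.

D♯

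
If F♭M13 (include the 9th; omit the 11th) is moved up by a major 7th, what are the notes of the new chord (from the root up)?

E♭ – G – B♭ – D – F – C

A major 7th up from F♭ is E♭, so the new chord is E♭ major thirteenth.
Root: E♭
Major 3rd (3rd): G
Perfect 5th (5th): B♭
Major 7th (7th): D
Major 9th (9th): F
Major 13th (13th): C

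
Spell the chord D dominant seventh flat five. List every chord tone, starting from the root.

D dominant seventh flat five: dominant seventh flat five on D.
- root: D
- major 3rd: F♯
- diminished 5th: A♭
- minor 7th: C

D  F♯  A♭  C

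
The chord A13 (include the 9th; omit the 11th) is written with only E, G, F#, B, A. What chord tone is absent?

C#

The full A13 chord is A, C#, E, G, B, F#.
Comparing with the voicing, the major 3rd (3rd) — C# — is absent.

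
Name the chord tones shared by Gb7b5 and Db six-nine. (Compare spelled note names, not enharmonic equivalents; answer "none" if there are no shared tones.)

Gb7b5: Gb Bb Dbb Fb
Db six-nine: Db F Ab Bb Eb
Common to both → Bb.

Bb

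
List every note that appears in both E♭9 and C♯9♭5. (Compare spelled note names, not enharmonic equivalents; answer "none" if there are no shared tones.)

G

E♭9: Eb G Bb Db F
C♯9♭5: C# E# G B D#
Common to both → G.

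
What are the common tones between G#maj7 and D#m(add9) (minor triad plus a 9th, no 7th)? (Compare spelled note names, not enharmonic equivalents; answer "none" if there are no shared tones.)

D#

G#maj7: G# B# D# F##
D#m(add9): D# F# A# E#
Common to both → D#.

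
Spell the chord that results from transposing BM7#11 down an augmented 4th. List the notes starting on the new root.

An augmented 4th down from B is F, so the new chord is F major seventh sharp eleven.
- root: F
- major 3rd: A
- perfect 5th: C
- major 7th: E
- augmented 11th: B

F, A, C, E, B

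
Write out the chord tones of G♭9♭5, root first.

Gb, Bb, Dbb, Fb, Ab

G♭9♭5: dominant ninth flat five on Gb.
Gb — root
Bb — major 3rd
Dbb — diminished 5th
Fb — minor 7th
Ab — major 9th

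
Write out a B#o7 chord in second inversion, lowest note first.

F♯ – A – B♯ – D♯

In root position, B#o7 is B♯–D♯–F♯–A.
Second inversion puts the fifth (F♯) in the bass.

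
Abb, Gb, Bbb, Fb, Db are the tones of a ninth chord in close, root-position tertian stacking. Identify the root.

Gb

Stacking in thirds gives Gb – Bbb – Db – Fb – Abb, so Gb is the root — Gb minor seventh flat nine.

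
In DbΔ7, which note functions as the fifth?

Ab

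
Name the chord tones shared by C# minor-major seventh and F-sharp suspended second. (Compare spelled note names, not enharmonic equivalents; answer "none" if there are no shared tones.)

C-sharp, G-sharp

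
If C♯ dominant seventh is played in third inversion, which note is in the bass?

C♯ dominant seventh = C#–E#–G#–B. Third inversion → seventh in the bass = B.

B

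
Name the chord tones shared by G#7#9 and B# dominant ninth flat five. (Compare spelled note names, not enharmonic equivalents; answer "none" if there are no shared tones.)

G#7#9 = G#, B#, D#, F#, A##.
B# dominant ninth flat five = B#, D##, F#, A#, C##.
Shared: B#, F#.

B#, F#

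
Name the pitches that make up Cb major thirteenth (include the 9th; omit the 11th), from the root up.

Cb major thirteenth is a major thirteenth built on C♭.
Root: C♭
Major 3rd (3rd): E♭
Perfect 5th (5th): G♭
Major 7th (7th): B♭
Major 9th (9th): D♭
Major 13th (13th): A♭

C♭, E♭, G♭, B♭, D♭, A♭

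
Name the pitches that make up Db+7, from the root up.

Db – F – A – Cb

Db+7: augmented seventh on Db.
Db — root
F — major 3rd
A — augmented 5th
Cb — minor 7th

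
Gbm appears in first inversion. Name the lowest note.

B𝄫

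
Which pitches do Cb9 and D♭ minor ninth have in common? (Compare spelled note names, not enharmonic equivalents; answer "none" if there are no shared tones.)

Cb  Eb  Db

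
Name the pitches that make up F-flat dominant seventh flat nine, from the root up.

Root Fb, quality dominant seventh flat nine:
Root: Fb
Major 3rd (3rd): Ab
Perfect 5th (5th): Cb
Minor 7th (7th): Ebb
Minor 9th (9th): Gbb

Fb – Ab – Cb – Ebb – Gbb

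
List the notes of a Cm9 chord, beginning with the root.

Root C, quality minor ninth:
root → C
3rd (minor 3rd) → Eb
5th (perfect 5th) → G
7th (minor 7th) → Bb
9th (major 9th) → D

C, Eb, G, Bb, D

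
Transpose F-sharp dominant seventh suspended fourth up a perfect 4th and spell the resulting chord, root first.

A perfect 4th up from F# is B, so the new chord is B dominant seventh suspended fourth.
- root: B
- perfect 4th: E
- perfect 5th: F#
- minor 7th: A

B  E  F#  A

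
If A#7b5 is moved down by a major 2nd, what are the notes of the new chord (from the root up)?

G♯, B♯, D, F♯

A♯ down a major 2nd → G♯. New chord: G♯ dominant seventh flat five.
G♯ — root
B♯ — major 3rd
D — diminished 5th
F♯ — minor 7th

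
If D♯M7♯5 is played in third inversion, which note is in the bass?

C##

D♯M7♯5 in root position is D#–F##–A##–C##.
Third inversion places the seventh in the bass, which is C##.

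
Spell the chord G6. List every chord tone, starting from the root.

G, B, D, E

G6: major sixth on G.
G — root
B — major 3rd
D — perfect 5th
E — major 6th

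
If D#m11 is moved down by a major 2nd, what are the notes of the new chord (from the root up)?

C# – E – G# – B – D# – F#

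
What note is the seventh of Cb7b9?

Bbb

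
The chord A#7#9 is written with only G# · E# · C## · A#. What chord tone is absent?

B##

The full A#7#9 chord is A#, C##, E#, G#, B##.
Comparing with the voicing, the augmented 9th (9th) — B## — is absent.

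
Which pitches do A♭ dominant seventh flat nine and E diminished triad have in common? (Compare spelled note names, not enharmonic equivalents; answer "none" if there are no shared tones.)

none

A♭ dominant seventh flat nine: A-flat C E-flat G-flat B-double-flat
E diminished triad: E G B-flat
Common to both → none.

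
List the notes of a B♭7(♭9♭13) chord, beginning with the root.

B♭ – D – F – A♭ – C♭ – G♭

Root B♭, quality dominant seventh flat nine flat thirteen:
B♭ — root
D — major 3rd
F — perfect 5th
A♭ — minor 7th
C♭ — minor 9th
G♭ — minor 13th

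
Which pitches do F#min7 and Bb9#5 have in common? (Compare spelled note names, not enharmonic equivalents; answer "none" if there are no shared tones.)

F#min7 = F#, A, C#, E.
Bb9#5 = Bb, D, F#, Ab, C.
Shared: F#.

F#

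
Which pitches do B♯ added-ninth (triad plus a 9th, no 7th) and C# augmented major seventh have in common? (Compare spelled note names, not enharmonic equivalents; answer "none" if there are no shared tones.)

B#

B♯ added-ninth: B# D## F## C##
C# augmented major seventh: C# E# G## B#
Common to both → B#.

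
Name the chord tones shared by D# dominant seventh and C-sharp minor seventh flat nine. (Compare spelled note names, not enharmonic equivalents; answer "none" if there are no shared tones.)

D# dominant seventh: D-sharp F-double-sharp A-sharp C-sharp
C-sharp minor seventh flat nine: C-sharp E G-sharp B D
Common to both → C-sharp.

C-sharp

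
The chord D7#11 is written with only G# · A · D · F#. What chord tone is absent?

D7#11 = D, F#, A, C, G#. The voicing lacks the 7th (minor 7th), C.

C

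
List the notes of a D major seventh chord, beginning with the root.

D  F#  A  C#

D major seventh: major seventh on D.
Root: D
Major 3rd (3rd): F#
Perfect 5th (5th): A
Major 7th (7th): C#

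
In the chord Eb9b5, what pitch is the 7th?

Root of Eb9b5 = Eb. The 7th is a minor 7th: Eb up a minor 7th → Db.

Db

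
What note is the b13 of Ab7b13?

F♭

Ab7b13 is built on A♭; its 13th is a minor 13th above the root.
A sixth above A uses the letter F, and the minor 13th above A♭ is F♭.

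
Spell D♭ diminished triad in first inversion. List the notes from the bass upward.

Fb  Abb  Db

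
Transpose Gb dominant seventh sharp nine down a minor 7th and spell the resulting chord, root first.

A minor 7th down from G-flat is A-flat, so the new chord is A-flat dominant seventh sharp nine.
root → A-flat
3rd (major 3rd) → C
5th (perfect 5th) → E-flat
7th (minor 7th) → G-flat
9th (augmented 9th) → B

A-flat, C, E-flat, G-flat, B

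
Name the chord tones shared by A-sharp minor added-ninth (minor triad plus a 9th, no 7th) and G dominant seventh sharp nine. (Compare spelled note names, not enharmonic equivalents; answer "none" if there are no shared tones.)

A-sharp

A-sharp minor added-ninth = A-sharp, C-sharp, E-sharp, B-sharp.
G dominant seventh sharp nine = G, B, D, F, A-sharp.
Shared: A-sharp.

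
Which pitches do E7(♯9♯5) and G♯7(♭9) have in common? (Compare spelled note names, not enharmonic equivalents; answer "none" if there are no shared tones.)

G# – B#

E7(♯9♯5) = E, G#, B#, D, F##.
G♯7(♭9) = G#, B#, D#, F#, A.
Shared: G#, B#.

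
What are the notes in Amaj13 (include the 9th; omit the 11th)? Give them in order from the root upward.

A, C#, E, G#, B, F#

Amaj13 is a major thirteenth built on A.
root → A
3rd (major 3rd) → C#
5th (perfect 5th) → E
7th (major 7th) → G#
9th (major 9th) → B
13th (major 13th) → F#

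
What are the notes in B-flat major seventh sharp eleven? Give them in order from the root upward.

Root B-flat, quality major seventh sharp eleven:
Root: B-flat
Major 3rd (3rd): D
Perfect 5th (5th): F
Major 7th (7th): A
Augmented 11th (11th): E

B-flat, D, F, A, E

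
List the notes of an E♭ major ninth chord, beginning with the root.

Root E-flat, quality major ninth:
root → E-flat
3rd (major 3rd) → G
5th (perfect 5th) → B-flat
7th (major 7th) → D
9th (major 9th) → F

E-flat – G – B-flat – D – F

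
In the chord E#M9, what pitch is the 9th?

E#M9 is built on E#; its 9th is a major 9th above the root.
A second above E uses the letter F, and the major 9th above E# is F##.

F##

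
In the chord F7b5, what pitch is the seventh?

Eb

F7b5 is built on F; its 7th is a minor 7th above the root.
A seventh above F uses the letter E, and the minor 7th above F is Eb.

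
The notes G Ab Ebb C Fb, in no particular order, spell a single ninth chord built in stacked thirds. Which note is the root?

Stacking in thirds gives Fb – Ab – C – Ebb – G, so Fb is the root — Fb dominant seventh sharp nine sharp five.

Fb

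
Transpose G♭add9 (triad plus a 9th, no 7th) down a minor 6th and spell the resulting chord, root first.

B♭  D  F  C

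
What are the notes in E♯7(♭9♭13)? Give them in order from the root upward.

E#, G##, B#, D#, F#, C#

E♯7(♭9♭13) is a dominant seventh flat nine flat thirteen built on E#.
- root: E#
- major 3rd: G##
- perfect 5th: B#
- minor 7th: D#
- minor 9th: F#
- minor 13th: C#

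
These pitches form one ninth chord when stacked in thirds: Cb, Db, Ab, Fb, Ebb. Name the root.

Stacking in thirds gives Db – Fb – Ab – Cb – Ebb, so Db is the root — Db minor seventh flat nine.

Db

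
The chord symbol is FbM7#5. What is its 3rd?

Root of FbM7#5 = F♭. The 3rd is a major 3rd: F♭ up a major 3rd → A♭.

A♭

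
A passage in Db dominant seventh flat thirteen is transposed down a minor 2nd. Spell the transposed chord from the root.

C E G Bb Ab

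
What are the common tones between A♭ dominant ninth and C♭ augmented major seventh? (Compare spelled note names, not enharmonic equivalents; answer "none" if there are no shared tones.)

E-flat B-flat

A♭ dominant ninth: A-flat C E-flat G-flat B-flat
C♭ augmented major seventh: C-flat E-flat G B-flat
Common to both → E-flat, B-flat.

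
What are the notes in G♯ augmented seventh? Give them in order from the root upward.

G♯ augmented seventh is an augmented seventh built on G#.
Root: G#
Major 3rd (3rd): B#
Augmented 5th (5th): D##
Minor 7th (7th): F#

G#, B#, D##, F#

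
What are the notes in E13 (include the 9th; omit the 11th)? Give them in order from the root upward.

Root E, quality dominant thirteenth:
Root: E
Major 3rd (3rd): G#
Perfect 5th (5th): B
Minor 7th (7th): D
Major 9th (9th): F#
Major 13th (13th): C#

E, G#, B, D, F#, C#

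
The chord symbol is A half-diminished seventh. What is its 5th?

E-flat

Root of A half-diminished seventh = A. The 5th is a diminished 5th: A up a diminished 5th → E-flat.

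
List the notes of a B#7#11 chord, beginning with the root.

B#  D##  F##  A#  E##

Root B#, quality dominant seventh sharp eleven:
- root: B#
- major 3rd: D##
- perfect 5th: F##
- minor 7th: A#
- augmented 11th: E##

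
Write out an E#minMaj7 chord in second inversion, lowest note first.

B#, D##, E#, G#

E#minMaj7 = E#–G#–B#–D##; second inversion → fifth (B#) lowest.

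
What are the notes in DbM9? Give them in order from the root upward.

Db, F, Ab, C, Eb

DbM9 is a major ninth built on Db.
Root: Db
Major 3rd (3rd): F
Perfect 5th (5th): Ab
Major 7th (7th): C
Major 9th (9th): Eb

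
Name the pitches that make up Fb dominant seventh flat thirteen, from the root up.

F-flat, A-flat, C-flat, E-double-flat, D-double-flat

Fb dominant seventh flat thirteen is a dominant seventh flat thirteen built on F-flat.
F-flat — root
A-flat — major 3rd
C-flat — perfect 5th
E-double-flat — minor 7th
D-double-flat — minor 13th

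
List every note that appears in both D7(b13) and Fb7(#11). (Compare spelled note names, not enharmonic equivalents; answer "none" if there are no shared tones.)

Bb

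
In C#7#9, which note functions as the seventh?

Root of C#7#9 = C#. The 7th is a minor 7th: C# up a minor 7th → B.

B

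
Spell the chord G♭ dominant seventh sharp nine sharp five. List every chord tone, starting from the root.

G-flat, B-flat, D, F-flat, A

G♭ dominant seventh sharp nine sharp five is a dominant seventh sharp nine sharp five built on G-flat.
root → G-flat
3rd (major 3rd) → B-flat
5th (augmented 5th) → D
7th (minor 7th) → F-flat
9th (augmented 9th) → A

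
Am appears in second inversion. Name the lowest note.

E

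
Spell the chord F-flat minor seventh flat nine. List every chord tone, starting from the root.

F-flat minor seventh flat nine is a minor seventh flat nine built on Fb.
Root: Fb
Minor 3rd (3rd): Abb
Perfect 5th (5th): Cb
Minor 7th (7th): Ebb
Minor 9th (9th): Gbb

Fb – Abb – Cb – Ebb – Gbb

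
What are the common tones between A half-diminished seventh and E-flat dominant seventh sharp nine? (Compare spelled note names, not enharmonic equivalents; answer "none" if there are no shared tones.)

A half-diminished seventh = A, C, E-flat, G.
E-flat dominant seventh sharp nine = E-flat, G, B-flat, D-flat, F-sharp.
Shared: E-flat, G.

E-flat – G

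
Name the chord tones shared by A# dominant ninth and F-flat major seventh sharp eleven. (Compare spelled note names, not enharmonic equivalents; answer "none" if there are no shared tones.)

none

A# dominant ninth: A-sharp C-double-sharp E-sharp G-sharp B-sharp
F-flat major seventh sharp eleven: F-flat A-flat C-flat E-flat B-flat
Common to both → none.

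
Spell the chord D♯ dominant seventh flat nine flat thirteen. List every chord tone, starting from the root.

D-sharp  F-double-sharp  A-sharp  C-sharp  E  B

D♯ dominant seventh flat nine flat thirteen is a dominant seventh flat nine flat thirteen built on D-sharp.
- root: D-sharp
- major 3rd: F-double-sharp
- perfect 5th: A-sharp
- minor 7th: C-sharp
- minor 9th: E
- minor 13th: B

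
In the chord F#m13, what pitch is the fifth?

Root of F#m13 = F#. The 5th is a perfect 5th: F# up a perfect 5th → C#.

C#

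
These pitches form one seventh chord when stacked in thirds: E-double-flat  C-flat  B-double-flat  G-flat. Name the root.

Arranged so that each adjacent pair is a third by letter name: C-flat – E-double-flat – G-flat – B-double-flat.
The bottom of that stack, C-flat, is the root (this is C-flat minor seventh).

C-flat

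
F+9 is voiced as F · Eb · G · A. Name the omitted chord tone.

C#

The full F+9 chord is F, A, C#, Eb, G.
Comparing with the voicing, the augmented 5th (5th) — C# — is absent.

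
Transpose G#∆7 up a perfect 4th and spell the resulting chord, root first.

C#, E#, G#, B#

A perfect 4th up from G# is C#, so the new chord is C# major seventh.
C# — root
E# — major 3rd
G# — perfect 5th
B# — major 7th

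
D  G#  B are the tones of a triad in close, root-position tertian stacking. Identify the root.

Arranged so that each adjacent pair is a third by letter name: G# – B – D.
The bottom of that stack, G#, is the root (this is G# diminished triad).

G#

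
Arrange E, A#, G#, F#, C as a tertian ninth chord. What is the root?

Stacking in thirds gives F# – A# – C – E – G#, so F# is the root — F# dominant ninth flat five.

F#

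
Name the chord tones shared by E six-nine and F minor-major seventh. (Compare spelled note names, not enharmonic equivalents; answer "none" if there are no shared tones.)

E six-nine: E G-sharp B C-sharp F-sharp
F minor-major seventh: F A-flat C E
Common to both → E.

E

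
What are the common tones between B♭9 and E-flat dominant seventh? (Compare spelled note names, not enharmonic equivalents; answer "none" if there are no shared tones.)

Bb

B♭9: Bb D F Ab C
E-flat dominant seventh: Eb G Bb Db
Common to both → Bb.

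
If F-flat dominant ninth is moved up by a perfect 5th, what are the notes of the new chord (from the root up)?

Transposed root: Fb → Cb (perfect 5th up). So we spell Cb dominant ninth:
Root: Cb
Major 3rd (3rd): Eb
Perfect 5th (5th): Gb
Minor 7th (7th): Bbb
Major 9th (9th): Db

Cb Eb Gb Bbb Db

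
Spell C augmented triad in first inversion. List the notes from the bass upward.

E – G♯ – C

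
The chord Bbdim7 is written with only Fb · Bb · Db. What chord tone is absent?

The full Bbdim7 chord is Bb, Db, Fb, Abb.
Comparing with the voicing, the diminished 7th (7th) — Abb — is absent.

Abb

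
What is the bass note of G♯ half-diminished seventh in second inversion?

D

G♯ half-diminished seventh = G-sharp–B–D–F-sharp. Second inversion → fifth in the bass = D.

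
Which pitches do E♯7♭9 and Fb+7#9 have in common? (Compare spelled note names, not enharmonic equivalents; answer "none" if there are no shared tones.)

E♯7♭9 = E#, G##, B#, D#, F#.
Fb+7#9 = Fb, Ab, C, Ebb, G.
Shared: none.

none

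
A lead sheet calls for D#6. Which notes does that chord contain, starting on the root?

D#  F##  A#  B#

D#6 is a major sixth built on D#.
root → D#
3rd (major 3rd) → F##
5th (perfect 5th) → A#
6th (major 6th) → B#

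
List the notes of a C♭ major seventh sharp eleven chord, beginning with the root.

C♭  E♭  G♭  B♭  F

Root C♭, quality major seventh sharp eleven:
C♭ — root
E♭ — major 3rd
G♭ — perfect 5th
B♭ — major 7th
F — augmented 11th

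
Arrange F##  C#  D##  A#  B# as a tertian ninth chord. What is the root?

Arranged so that each adjacent pair is a third by letter name: B# – D## – F## – A# – C#.
The bottom of that stack, B#, is the root (this is B# dominant seventh flat nine).

B#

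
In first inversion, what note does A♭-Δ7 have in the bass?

Cb

A♭-Δ7 in root position is Ab–Cb–Eb–G.
First inversion places the third in the bass, which is Cb.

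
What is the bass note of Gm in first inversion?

Gm in root position is G–Bb–D.
First inversion places the third in the bass, which is Bb.

Bb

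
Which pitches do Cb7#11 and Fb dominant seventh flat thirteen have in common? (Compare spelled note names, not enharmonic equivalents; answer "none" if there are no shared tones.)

Cb

Cb7#11: Cb Eb Gb Bbb F
Fb dominant seventh flat thirteen: Fb Ab Cb Ebb Dbb
Common to both → Cb.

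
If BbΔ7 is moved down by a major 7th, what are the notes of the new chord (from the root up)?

Cb, Eb, Gb, Bb

Transposed root: Bb → Cb (major 7th down). So we spell Cb major seventh:
- root: Cb
- major 3rd: Eb
- perfect 5th: Gb
- major 7th: Bb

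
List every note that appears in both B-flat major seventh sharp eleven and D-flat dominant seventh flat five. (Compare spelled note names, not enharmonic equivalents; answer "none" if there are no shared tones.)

B-flat major seventh sharp eleven: B-flat D F A E
D-flat dominant seventh flat five: D-flat F A-double-flat C-flat
Common to both → F.

F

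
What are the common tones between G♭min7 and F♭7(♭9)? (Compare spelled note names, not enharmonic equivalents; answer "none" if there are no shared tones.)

Fb

G♭min7 = Gb, Bbb, Db, Fb.
F♭7(♭9) = Fb, Ab, Cb, Ebb, Gbb.
Shared: Fb.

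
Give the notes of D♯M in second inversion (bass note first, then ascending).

A♯  D♯  F𝄪

D♯M = D♯–F𝄪–A♯; second inversion → fifth (A♯) lowest.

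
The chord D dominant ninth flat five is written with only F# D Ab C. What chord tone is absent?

The full D dominant ninth flat five chord is D, F#, Ab, C, E.
Comparing with the voicing, the major 9th (9th) — E — is absent.

E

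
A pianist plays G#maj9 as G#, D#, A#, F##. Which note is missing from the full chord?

The full G#maj9 chord is G#, B#, D#, F##, A#.
Comparing with the voicing, the major 3rd (3rd) — B# — is absent.

B#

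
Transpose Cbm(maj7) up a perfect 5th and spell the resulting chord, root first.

Gb, Bbb, Db, F

A perfect 5th up from Cb is Gb, so the new chord is Gb minor-major seventh.
root → Gb
3rd (minor 3rd) → Bbb
5th (perfect 5th) → Db
7th (major 7th) → F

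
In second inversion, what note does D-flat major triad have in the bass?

A-flat

D-flat major triad = D-flat–F–A-flat. Second inversion → fifth in the bass = A-flat.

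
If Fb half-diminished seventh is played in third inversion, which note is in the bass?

Fb half-diminished seventh = Fb–Abb–Cbb–Ebb. Third inversion → seventh in the bass = Ebb.

Ebb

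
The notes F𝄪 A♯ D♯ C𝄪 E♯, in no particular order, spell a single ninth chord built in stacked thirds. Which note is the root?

D♯

Arranged so that each adjacent pair is a third by letter name: D♯ – F𝄪 – A♯ – C𝄪 – E♯.
The bottom of that stack, D♯, is the root (this is D♯ major ninth).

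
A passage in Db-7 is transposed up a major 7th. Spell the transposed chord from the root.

C – E♭ – G – B♭

A major 7th up from D♭ is C, so the new chord is C minor seventh.
root → C
3rd (minor 3rd) → E♭
5th (perfect 5th) → G
7th (minor 7th) → B♭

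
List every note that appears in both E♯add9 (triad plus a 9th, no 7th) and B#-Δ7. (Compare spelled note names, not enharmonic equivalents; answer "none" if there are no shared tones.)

E♯add9 = E#, G##, B#, F##.
B#-Δ7 = B#, D#, F##, A##.
Shared: B#, F##.

B#, F##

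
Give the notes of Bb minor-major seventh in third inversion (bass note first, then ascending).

In root position, Bb minor-major seventh is B-flat–D-flat–F–A.
Third inversion puts the seventh (A) in the bass.

A B-flat D-flat F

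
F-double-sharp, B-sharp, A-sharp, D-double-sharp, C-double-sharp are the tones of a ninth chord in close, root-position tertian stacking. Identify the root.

B-sharp

Arranged so that each adjacent pair is a third by letter name: B-sharp – D-double-sharp – F-double-sharp – A-sharp – C-double-sharp.
The bottom of that stack, B-sharp, is the root (this is B-sharp dominant ninth).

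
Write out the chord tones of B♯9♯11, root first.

B#, D##, F##, A#, C##, E##

Root B#, quality dominant ninth sharp eleven:
- root: B#
- major 3rd: D##
- perfect 5th: F##
- minor 7th: A#
- major 9th: C##
- augmented 11th: E##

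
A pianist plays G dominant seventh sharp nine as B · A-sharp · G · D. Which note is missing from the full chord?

F

The full G dominant seventh sharp nine chord is G, B, D, F, A-sharp.
Comparing with the voicing, the minor 7th (7th) — F — is absent.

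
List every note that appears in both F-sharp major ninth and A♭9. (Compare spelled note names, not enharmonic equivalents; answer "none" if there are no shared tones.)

none

F-sharp major ninth: F# A# C# E# G#
A♭9: Ab C Eb Gb Bb
Common to both → none.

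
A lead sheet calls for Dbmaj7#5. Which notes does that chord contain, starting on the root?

Root Db, quality augmented major seventh:
Db — root
F — major 3rd
A — augmented 5th
C — major 7th

Db, F, A, C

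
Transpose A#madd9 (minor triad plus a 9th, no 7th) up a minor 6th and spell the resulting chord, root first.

F#, A, C#, G#

A minor 6th up from A# is F#, so the new chord is F# minor added-ninth.
Root: F#
Minor 3rd (3rd): A
Perfect 5th (5th): C#
Major 9th (9th): G#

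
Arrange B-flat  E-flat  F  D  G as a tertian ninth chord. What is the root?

E-flat

Arranged so that each adjacent pair is a third by letter name: E-flat – G – B-flat – D – F.
The bottom of that stack, E-flat, is the root (this is E-flat major ninth).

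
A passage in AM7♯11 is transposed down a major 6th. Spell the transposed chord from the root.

C E G B F#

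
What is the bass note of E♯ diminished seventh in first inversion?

E♯ diminished seventh = E-sharp–G-sharp–B–D. First inversion → third in the bass = G-sharp.

G-sharp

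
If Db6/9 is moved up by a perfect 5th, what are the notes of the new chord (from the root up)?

Ab, C, Eb, F, Bb

Transposed root: Db → Ab (perfect 5th up). So we spell Ab six-nine:
Ab — root
C — major 3rd
Eb — perfect 5th
F — major 6th
Bb — major 9th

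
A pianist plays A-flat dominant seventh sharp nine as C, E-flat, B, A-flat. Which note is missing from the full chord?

G-flat

The full A-flat dominant seventh sharp nine chord is A-flat, C, E-flat, G-flat, B.
Comparing with the voicing, the minor 7th (7th) — G-flat — is absent.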